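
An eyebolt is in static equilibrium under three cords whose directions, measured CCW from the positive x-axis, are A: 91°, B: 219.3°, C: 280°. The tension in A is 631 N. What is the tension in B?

Resolve: ΣF_x = 631 cos 91° + T_B cos 219.3° + T_C cos 280° = 0.
        ΣF_y = 631 sin 91° + T_B sin 219.3° + T_C sin 280° = 0.
The known terms sum to (-11.01, 630.9) N, so -0.7738 T_B + 0.1736 T_C = 11.01 and -0.6334 T_B − 0.9848 T_C = -630.9.
Solving simultaneously: T_B = 113.2 N, T_C = 567.8 N.

T_B ≈ 113 N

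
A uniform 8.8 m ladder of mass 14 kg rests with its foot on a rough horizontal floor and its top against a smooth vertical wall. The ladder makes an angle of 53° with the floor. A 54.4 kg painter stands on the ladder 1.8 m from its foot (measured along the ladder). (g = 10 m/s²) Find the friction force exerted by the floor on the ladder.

f ≈ 137 N

Torques about the foot: N_wall · 8.8 sin 53° = 14×10×4.4 cos 53° + 54.4×10×1.8 cos 53° → N_wall = 136.6 N.
ΣF_x = 0: f_floor = N_wall = 136.6 N.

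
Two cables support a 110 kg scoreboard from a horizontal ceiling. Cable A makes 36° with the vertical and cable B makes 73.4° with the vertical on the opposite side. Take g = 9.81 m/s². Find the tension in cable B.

T_B ≈ 672 N

Angles from the horizontal: cable A is 90° − 36° = 54°, cable B is 90° − 73.4° = 16.6°.
Weight W = 110 × 9.81 = 1079 N acts straight down.
Horizontal: T_A cos 54° = T_B cos 16.6°  →  T_A = 1.63 T_B.
Vertical: T_A sin 54° + T_B sin 16.6° = 1079.
Substituting the horizontal relation into the vertical equation gives 1.605 T_B = 1079, so T_B = 672.5 N.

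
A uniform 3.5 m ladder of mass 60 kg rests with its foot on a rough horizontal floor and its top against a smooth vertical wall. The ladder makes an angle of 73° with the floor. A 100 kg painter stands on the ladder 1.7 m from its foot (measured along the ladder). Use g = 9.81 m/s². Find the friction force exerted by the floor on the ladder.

f ≈ 236 N

Torques about the foot: N_wall · 3.5 sin 73° = 60×9.81×1.75 cos 73° + 100×9.81×1.7 cos 73° → N_wall = 235.65 N.
ΣF_x = 0: f_floor = N_wall = 235.65 N.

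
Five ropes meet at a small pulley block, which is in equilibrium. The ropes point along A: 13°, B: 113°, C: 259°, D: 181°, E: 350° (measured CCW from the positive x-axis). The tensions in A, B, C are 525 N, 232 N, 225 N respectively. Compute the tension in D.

Resolve: ΣF_x = 525 cos 13° + 232 cos 113° + 225 cos 259° + T_D cos 181° + T_E cos 350° = 0.
        ΣF_y = 525 sin 13° + 232 sin 113° + 225 sin 259° + T_D sin 181° + T_E sin 350° = 0.
The known terms sum to (378, 110.8) N, so -0.9998 T_D + 0.9848 T_E = -378 and -0.0175 T_D − 0.1736 T_E = -110.8.
Solving simultaneously: T_D = 915.8 N, T_E = 546 N.

T_D ≈ 916 N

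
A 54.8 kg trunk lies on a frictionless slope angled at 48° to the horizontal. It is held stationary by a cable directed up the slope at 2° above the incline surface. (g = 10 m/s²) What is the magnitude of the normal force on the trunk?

Take axes along and perpendicular to the incline. Weight components: W sin 48° = 407.2 N down-slope, W cos 48° = 366.7 N into the surface.
Along incline: T cos 2° = W sin 48° → T = 407.5 N.
Perpendicular: N = W cos 48° − T sin 2° = 352.5 N.

N ≈ 352 N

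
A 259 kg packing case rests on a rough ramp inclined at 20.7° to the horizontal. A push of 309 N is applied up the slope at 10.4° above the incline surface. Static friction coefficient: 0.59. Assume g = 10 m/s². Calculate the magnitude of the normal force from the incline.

Axes along / perpendicular to the incline. W sin 20.7° = 915.5 N down-slope; W cos 20.7° = 2423 N into the surface.
Perpendicular: N = W cos 20.7° − P sin 10.4° = 2423 − 55.78 = 2367 N.
Along incline: P cos 10.4° + f = W sin 20.7° (friction acts up-slope) → f = 915.5 − 303.9 = 611.6 N.
|f| = 611.6 N ≤ μN = 1397 N, so the packing case is indeed static.

N ≈ 2370 N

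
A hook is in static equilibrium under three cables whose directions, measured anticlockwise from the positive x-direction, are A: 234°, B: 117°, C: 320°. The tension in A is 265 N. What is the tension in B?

Resolve: ΣF_x = 265 cos 234° + T_B cos 117° + T_C cos 320° = 0.
        ΣF_y = 265 sin 234° + T_B sin 117° + T_C sin 320° = 0.
The known terms sum to (-155.8, -214.4) N, so -0.4540 T_B + 0.7660 T_C = 155.8 and 0.8910 T_B − 0.6428 T_C = 214.4.
Solving simultaneously: T_B = 676.6 N, T_C = 604.3 N.

T_B ≈ 677 N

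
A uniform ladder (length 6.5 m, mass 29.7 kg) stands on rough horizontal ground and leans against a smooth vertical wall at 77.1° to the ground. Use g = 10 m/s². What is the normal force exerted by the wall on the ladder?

N_wall ≈ 34 N

Torques about the foot: N_wall · 6.5 sin 77.1° = 29.7×10×3.25 cos 77.1° → N_wall = 34.011 N.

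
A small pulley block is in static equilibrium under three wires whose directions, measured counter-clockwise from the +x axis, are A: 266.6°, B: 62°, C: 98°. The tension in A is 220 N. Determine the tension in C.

T_C ≈ 156 N

Resolve: ΣF_x = 220 cos 266.6° + T_B cos 62° + T_C cos 98° = 0.
        ΣF_y = 220 sin 266.6° + T_B sin 62° + T_C sin 98° = 0.
The known terms sum to (-13.05, -219.6) N, so 0.4695 T_B − 0.1392 T_C = 13.05 and 0.8829 T_B + 0.9903 T_C = 219.6.
Solving simultaneously: T_B = 73.98 N, T_C = 155.8 N.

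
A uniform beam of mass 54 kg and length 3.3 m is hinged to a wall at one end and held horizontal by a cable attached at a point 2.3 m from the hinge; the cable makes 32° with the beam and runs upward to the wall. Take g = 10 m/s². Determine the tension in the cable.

T ≈ 731 N

Take torques about the hinge: T sin 32° · 2.3 = 54×10×1.65 = 891 N·m.
So T = 891 / (0.5299 × 2.3) = 731.04 N.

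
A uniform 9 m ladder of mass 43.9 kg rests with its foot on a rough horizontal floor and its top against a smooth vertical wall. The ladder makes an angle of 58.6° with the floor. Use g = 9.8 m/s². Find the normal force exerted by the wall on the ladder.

N_wall ≈ 131 N

Torques about the foot: N_wall · 9 sin 58.6° = 43.9×9.8×4.5 cos 58.6° → N_wall = 131.3 N.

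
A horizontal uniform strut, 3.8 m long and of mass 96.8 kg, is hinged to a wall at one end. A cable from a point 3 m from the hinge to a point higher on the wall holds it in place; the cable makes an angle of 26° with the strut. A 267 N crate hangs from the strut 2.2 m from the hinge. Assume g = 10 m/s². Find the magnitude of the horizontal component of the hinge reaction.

H_x ≈ 1660 N

Take torques about the hinge: T sin 26° · 3 = 96.8×10×1.9 + 267×2.2 = 2426.6 N·m.
So T = 2426.6 / (0.4384 × 3) = 1845.2 N.
ΣF_x = 0: H_x = T cos 26° = 1658.4 N.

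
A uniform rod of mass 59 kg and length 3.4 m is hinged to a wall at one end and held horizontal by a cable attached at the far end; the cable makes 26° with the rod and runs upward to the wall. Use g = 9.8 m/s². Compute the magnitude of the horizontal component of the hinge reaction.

H_x ≈ 593 N

Take torques about the hinge: T sin 26° · 3.4 = 59×9.8×1.7 = 982.94 N·m.
So T = 982.94 / (0.4384 × 3.4) = 659.49 N.
ΣF_x = 0: H_x = T cos 26° = 592.74 N.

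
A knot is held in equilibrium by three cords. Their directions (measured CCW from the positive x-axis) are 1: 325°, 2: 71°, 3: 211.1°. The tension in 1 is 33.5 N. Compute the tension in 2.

T_2 ≈ 47.7 N

Resolve: ΣF_x = 33.5 cos 325° + T_2 cos 71° + T_3 cos 211.1° = 0.
        ΣF_y = 33.5 sin 325° + T_2 sin 71° + T_3 sin 211.1° = 0.
The known terms sum to (27.44, -19.21) N, so 0.3256 T_2 − 0.8563 T_3 = -27.44 and 0.9455 T_2 − 0.5165 T_3 = 19.21.
Solving simultaneously: T_2 = 47.75 N, T_3 = 50.20 N.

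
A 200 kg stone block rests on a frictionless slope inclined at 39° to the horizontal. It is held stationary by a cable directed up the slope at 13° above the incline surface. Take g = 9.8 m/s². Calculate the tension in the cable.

T ≈ 1270 N

Take axes along and perpendicular to the incline. Weight components: W sin 39° = 1233 N down-slope, W cos 39° = 1523 N into the surface.
Along incline: T cos 13° = W sin 39° → T = 1266 N.
Perpendicular: N = W cos 39° − T sin 13° = 1238 N.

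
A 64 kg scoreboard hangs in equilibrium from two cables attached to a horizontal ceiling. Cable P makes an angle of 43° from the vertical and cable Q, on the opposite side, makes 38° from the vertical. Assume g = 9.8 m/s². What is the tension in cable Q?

Angles from the horizontal: cable P is 90° − 43° = 47°, cable Q is 90° − 38° = 52°.
Weight W = 64 × 9.8 = 627.2 N acts straight down.
Horizontal: T_P cos 47° = T_Q cos 52°  →  T_P = 0.9027 T_Q.
Vertical: T_P sin 47° + T_Q sin 52° = 627.2.
Substituting the horizontal relation into the vertical equation gives 1.448 T_Q = 627.2, so T_Q = 433.1 N.

T_Q ≈ 433 N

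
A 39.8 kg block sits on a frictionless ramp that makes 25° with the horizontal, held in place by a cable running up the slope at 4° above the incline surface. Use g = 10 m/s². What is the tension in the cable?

T ≈ 169 N

Take axes along and perpendicular to the incline. Weight components: W sin 25° = 168.2 N down-slope, W cos 25° = 360.7 N into the surface.
Along incline: T cos 4° = W sin 25° → T = 168.6 N.
Perpendicular: N = W cos 25° − T sin 4° = 348.9 N.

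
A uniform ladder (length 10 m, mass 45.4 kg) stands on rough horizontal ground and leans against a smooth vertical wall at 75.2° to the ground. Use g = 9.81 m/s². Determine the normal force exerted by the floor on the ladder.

N_floor ≈ 445 N

ΣF_y = 0: N_floor = 45.4×9.81 = 445.37 N.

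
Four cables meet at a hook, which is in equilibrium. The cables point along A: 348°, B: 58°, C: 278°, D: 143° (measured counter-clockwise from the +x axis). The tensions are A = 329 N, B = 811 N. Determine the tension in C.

T_C ≈ 1340 N

Resolve: ΣF_x = 329 cos 348° + 811 cos 58° + T_C cos 278° + T_D cos 143° = 0.
        ΣF_y = 329 sin 348° + 811 sin 58° + T_C sin 278° + T_D sin 143° = 0.
The known terms sum to (751.6, 619.4) N, so 0.1392 T_C − 0.7986 T_D = -751.6 and -0.9903 T_C + 0.6018 T_D = -619.4.
Solving simultaneously: T_C = 1339 N, T_D = 1174 N.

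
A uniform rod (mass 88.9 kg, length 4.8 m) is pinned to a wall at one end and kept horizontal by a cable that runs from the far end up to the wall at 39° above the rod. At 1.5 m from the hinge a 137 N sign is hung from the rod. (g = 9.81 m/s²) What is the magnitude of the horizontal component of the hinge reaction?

Take torques about the hinge: T sin 39° · 4.8 = 88.9×9.81×2.4 + 137×1.5 = 2298.6 N·m.
So T = 2298.6 / (0.6293 × 4.8) = 760.93 N.
ΣF_x = 0: H_x = T cos 39° = 591.35 N.

H_x ≈ 591 N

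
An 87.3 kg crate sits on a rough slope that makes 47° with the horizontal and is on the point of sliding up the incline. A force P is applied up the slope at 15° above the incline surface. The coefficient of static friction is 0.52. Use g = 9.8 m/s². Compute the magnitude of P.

P ≈ 844 N

On the verge of sliding up the incline, friction equals μN and acts down the slope.
Perpendicular: N + P sin 15° = W cos 47° = 583.5 N.
Along incline: P cos 15° = W sin 47° + μN  with W sin 47° = 625.7 N.
Solving the pair for P and N: P = 844.3 N, N = 365 N (and f = μN = 189.8 N).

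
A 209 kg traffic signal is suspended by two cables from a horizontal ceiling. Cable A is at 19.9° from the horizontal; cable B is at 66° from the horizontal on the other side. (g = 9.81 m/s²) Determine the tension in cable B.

Weight W = 209 × 9.81 = 2050 N acts straight down.
Horizontal: T_A cos 19.9° = T_B cos 66°  →  T_A = 0.4326 T_B.
Vertical: T_A sin 19.9° + T_B sin 66° = 2050.
Substituting the horizontal relation into the vertical equation gives 1.061 T_B = 2050, so T_B = 1933 N.

T_B ≈ 1930 N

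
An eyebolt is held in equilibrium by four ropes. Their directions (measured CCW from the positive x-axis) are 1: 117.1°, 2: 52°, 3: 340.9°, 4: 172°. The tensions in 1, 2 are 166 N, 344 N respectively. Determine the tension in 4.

T_4 ≈ 2290 N

Resolve: ΣF_x = 166 cos 117.1° + 344 cos 52° + T_3 cos 340.9° + T_4 cos 172° = 0.
        ΣF_y = 166 sin 117.1° + 344 sin 52° + T_3 sin 340.9° + T_4 sin 172° = 0.
The known terms sum to (136.2, 418.9) N, so 0.9449 T_3 − 0.9903 T_4 = -136.2 and -0.3272 T_3 + 0.1392 T_4 = -418.9.
Solving simultaneously: T_3 = 2253 N, T_4 = 2287 N.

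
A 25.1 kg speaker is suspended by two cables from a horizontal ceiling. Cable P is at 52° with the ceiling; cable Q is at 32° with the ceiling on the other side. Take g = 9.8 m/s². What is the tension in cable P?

T_P ≈ 210 N

Weight W = 25.1 × 9.8 = 246 N acts straight down.
Horizontal: T_P cos 52° = T_Q cos 32°  →  T_Q = 0.726 T_P.
Vertical: T_P sin 52° + T_Q sin 32° = 246.
Substituting the horizontal relation into the vertical equation gives 1.173 T_P = 246, so T_P = 209.8 N.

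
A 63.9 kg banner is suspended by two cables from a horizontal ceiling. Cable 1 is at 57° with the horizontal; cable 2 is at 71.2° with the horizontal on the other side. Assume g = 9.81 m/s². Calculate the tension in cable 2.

T_2 ≈ 434 N

Weight W = 63.9 × 9.81 = 626.9 N acts straight down.
Horizontal: T_1 cos 57° = T_2 cos 71.2°  →  T_1 = 0.5917 T_2.
Vertical: T_1 sin 57° + T_2 sin 71.2° = 626.9.
Substituting the horizontal relation into the vertical equation gives 1.443 T_2 = 626.9, so T_2 = 434.4 N.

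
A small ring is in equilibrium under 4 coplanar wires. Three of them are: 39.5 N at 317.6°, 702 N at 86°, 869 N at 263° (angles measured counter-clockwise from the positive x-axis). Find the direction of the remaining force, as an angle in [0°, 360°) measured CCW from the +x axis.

θ ≈ 81.6°

Sum the known components: ΣF_x = -27.77 N, ΣF_y = -188.9 N.
For equilibrium the remaining force must supply (−ΣF_x, −ΣF_y) = (27.77, 188.9) N.
Magnitude = √((27.77)² + (188.9)²) = 190.9 N; direction = atan2(188.9, 27.77) = 81.6°.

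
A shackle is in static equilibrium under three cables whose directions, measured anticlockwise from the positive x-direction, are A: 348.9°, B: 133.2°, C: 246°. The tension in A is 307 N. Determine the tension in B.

T_B ≈ 325 N

Resolve: ΣF_x = 307 cos 348.9° + T_B cos 133.2° + T_C cos 246° = 0.
        ΣF_y = 307 sin 348.9° + T_B sin 133.2° + T_C sin 246° = 0.
The known terms sum to (301.3, -59.1) N, so -0.6845 T_B − 0.4067 T_C = -301.3 and 0.7290 T_B − 0.9135 T_C = 59.1.
Solving simultaneously: T_B = 324.6 N, T_C = 194.3 N.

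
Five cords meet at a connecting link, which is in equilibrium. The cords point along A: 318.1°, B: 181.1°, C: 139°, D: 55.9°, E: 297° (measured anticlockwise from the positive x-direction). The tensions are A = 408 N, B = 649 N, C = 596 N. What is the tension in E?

Resolve: ΣF_x = 408 cos 318.1° + 649 cos 181.1° + 596 cos 139° + T_D cos 55.9° + T_E cos 297° = 0.
        ΣF_y = 408 sin 318.1° + 649 sin 181.1° + 596 sin 139° + T_D sin 55.9° + T_E sin 297° = 0.
The known terms sum to (-795, 106.1) N, so 0.5606 T_D + 0.4540 T_E = 795 and 0.8281 T_D − 0.8910 T_E = -106.1.
Solving simultaneously: T_D = 754.1 N, T_E = 819.9 N.

T_E ≈ 820 N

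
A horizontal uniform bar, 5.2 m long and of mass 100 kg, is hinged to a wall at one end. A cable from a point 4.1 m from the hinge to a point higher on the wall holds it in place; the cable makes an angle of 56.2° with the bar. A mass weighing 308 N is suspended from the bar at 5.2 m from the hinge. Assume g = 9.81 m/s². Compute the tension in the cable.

T ≈ 1220 N

Take torques about the hinge: T sin 56.2° · 4.1 = 100×9.81×2.6 + 308×5.2 = 4152.2 N·m.
So T = 4152.2 / (0.8310 × 4.1) = 1218.7 N.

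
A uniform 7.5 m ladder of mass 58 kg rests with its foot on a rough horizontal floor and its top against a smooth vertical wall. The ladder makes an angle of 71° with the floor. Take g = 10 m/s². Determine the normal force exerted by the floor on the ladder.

ΣF_y = 0: N_floor = 58×10 = 580 N.

N_floor ≈ 580 N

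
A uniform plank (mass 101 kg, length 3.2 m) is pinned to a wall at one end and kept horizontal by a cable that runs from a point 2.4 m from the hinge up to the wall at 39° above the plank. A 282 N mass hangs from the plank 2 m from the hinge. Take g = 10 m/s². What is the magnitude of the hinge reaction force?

Take torques about the hinge: T sin 39° · 2.4 = 101×10×1.6 + 282×2 = 2180 N·m.
So T = 2180 / (0.6293 × 2.4) = 1443.4 N.
ΣF_x = 0: H_x = T cos 39° = 1121.7 N.
ΣF_y = 0: H_y = (101×10 + 282) − T sin 39° = 1292 − 908.33 = 383.67 N.
|H| = √(H_x² + H_y²) = √((1121.7)² + (383.67)²) = 1185.5 N.

|H| ≈ 1190 N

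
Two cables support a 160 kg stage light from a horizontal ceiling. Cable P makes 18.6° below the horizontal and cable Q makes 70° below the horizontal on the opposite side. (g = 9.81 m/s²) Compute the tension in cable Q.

T_Q ≈ 1490 N

Weight W = 160 × 9.81 = 1570 N acts straight down.
Horizontal: T_P cos 18.6° = T_Q cos 70°  →  T_P = 0.3609 T_Q.
Vertical: T_P sin 18.6° + T_Q sin 70° = 1570.
Substituting the horizontal relation into the vertical equation gives 1.055 T_Q = 1570, so T_Q = 1488 N.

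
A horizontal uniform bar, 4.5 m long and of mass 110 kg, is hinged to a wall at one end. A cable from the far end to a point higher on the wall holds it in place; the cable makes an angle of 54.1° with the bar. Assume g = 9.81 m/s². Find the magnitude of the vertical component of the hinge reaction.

Take torques about the hinge: T sin 54.1° · 4.5 = 110×9.81×2.25 = 2428 N·m.
So T = 2428 / (0.8100 × 4.5) = 666.08 N.
ΣF_y = 0: H_y = (110×9.81) − T sin 54.1° = 1079.1 − 539.55 = 539.55 N.

|H_y| ≈ 540 N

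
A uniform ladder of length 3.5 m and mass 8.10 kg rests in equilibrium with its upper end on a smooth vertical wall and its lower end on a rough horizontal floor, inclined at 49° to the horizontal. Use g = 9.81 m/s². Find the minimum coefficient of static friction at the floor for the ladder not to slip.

ΣF_y = 0: N_floor = 8.10×9.81 = 79.461 N.
Torques about the foot: N_wall · 3.5 sin 49° = 8.10×9.81×1.75 cos 49° → N_wall = 34.537 N.
ΣF_x = 0: f_floor = N_wall = 34.537 N.
μ_min = f_floor / N_floor = 34.537 / 79.461 = 0.4346.

μ_min ≈ 0.435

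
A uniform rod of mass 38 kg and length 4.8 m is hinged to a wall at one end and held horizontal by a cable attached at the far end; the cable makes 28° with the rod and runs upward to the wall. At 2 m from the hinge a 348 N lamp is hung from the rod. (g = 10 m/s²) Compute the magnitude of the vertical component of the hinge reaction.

Take torques about the hinge: T sin 28° · 4.8 = 38×10×2.4 + 348×2 = 1608 N·m.
So T = 1608 / (0.4695 × 4.8) = 713.57 N.
ΣF_y = 0: H_y = (38×10 + 348) − T sin 28° = 728 − 335 = 393 N.

|H_y| ≈ 393 N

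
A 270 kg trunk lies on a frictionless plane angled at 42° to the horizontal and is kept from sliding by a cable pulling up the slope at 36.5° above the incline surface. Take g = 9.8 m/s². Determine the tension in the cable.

Take axes along and perpendicular to the incline. Weight components: W sin 42° = 1771 N down-slope, W cos 42° = 1966 N into the surface.
Along incline: T cos 36.5° = W sin 42° → T = 2203 N.
Perpendicular: N = W cos 42° − T sin 36.5° = 656.2 N.

T ≈ 2200 N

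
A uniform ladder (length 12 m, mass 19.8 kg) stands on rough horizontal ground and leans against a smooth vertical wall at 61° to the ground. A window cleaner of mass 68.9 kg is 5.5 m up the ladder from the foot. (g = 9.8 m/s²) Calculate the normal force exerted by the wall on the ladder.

N_wall ≈ 225 N

Torques about the foot: N_wall · 12 sin 61° = 19.8×9.8×6 cos 61° + 68.9×9.8×5.5 cos 61° → N_wall = 225.32 N.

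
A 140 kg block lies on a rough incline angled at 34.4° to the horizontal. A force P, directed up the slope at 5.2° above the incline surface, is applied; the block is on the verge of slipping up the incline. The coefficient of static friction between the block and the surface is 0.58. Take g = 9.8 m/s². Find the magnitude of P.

P ≈ 1370 N

On the verge of sliding up the incline, friction equals μN and acts down the slope.
Perpendicular: N + P sin 5.2° = W cos 34.4° = 1132 N.
Along incline: P cos 5.2° = W sin 34.4° + μN  with W sin 34.4° = 775.1 N.
Solving the pair for P and N: P = 1366 N, N = 1008 N (and f = μN = 584.8 N).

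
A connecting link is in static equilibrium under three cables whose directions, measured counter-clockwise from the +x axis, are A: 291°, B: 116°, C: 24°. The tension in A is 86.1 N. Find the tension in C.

Resolve: ΣF_x = 86.1 cos 291° + T_B cos 116° + T_C cos 24° = 0.
        ΣF_y = 86.1 sin 291° + T_B sin 116° + T_C sin 24° = 0.
The known terms sum to (30.86, -80.38) N, so -0.4384 T_B + 0.9135 T_C = -30.86 and 0.8988 T_B + 0.4067 T_C = 80.38.
Solving simultaneously: T_B = 86.03 N, T_C = 7.509 N.

T_C ≈ 7.51 N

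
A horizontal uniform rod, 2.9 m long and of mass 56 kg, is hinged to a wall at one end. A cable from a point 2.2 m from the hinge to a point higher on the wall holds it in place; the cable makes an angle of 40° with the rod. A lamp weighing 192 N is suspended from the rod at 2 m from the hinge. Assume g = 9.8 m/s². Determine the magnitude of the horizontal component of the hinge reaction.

H_x ≈ 639 N

Take torques about the hinge: T sin 40° · 2.2 = 56×9.8×1.45 + 192×2 = 1179.8 N·m.
So T = 1179.8 / (0.6428 × 2.2) = 834.26 N.
ΣF_x = 0: H_x = T cos 40° = 639.08 N.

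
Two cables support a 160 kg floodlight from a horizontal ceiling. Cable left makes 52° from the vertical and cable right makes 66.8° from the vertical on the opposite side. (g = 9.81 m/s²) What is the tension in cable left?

Angles from the horizontal: cable left is 90° − 52° = 38°, cable right is 90° − 66.8° = 23.2°.
Weight W = 160 × 9.81 = 1570 N acts straight down.
Horizontal: T_left cos 38° = T_right cos 23.2°  →  T_right = 0.8573 T_left.
Vertical: T_left sin 38° + T_right sin 23.2° = 1570.
Substituting the horizontal relation into the vertical equation gives 0.9534 T_left = 1570, so T_left = 1646 N.

T_left ≈ 1650 N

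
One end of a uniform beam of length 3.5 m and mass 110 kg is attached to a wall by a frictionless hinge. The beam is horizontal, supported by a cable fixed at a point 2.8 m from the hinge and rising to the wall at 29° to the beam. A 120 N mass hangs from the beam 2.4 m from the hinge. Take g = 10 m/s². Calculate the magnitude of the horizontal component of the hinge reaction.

H_x ≈ 1430 N

Take torques about the hinge: T sin 29° · 2.8 = 110×10×1.75 + 120×2.4 = 2213 N·m.
So T = 2213 / (0.4848 × 2.8) = 1630.2 N.
ΣF_x = 0: H_x = T cos 29° = 1425.8 N.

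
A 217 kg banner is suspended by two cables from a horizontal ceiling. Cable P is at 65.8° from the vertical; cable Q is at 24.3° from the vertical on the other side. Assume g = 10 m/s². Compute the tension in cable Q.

Angles from the horizontal: cable P is 90° − 65.8° = 24.2°, cable Q is 90° − 24.3° = 65.7°.
Weight W = 217 × 10 = 2170 N acts straight down.
Horizontal: T_P cos 24.2° = T_Q cos 65.7°  →  T_P = 0.4512 T_Q.
Vertical: T_P sin 24.2° + T_Q sin 65.7° = 2170.
Substituting the horizontal relation into the vertical equation gives 1.096 T_Q = 2170, so T_Q = 1979 N.

T_Q ≈ 1980 N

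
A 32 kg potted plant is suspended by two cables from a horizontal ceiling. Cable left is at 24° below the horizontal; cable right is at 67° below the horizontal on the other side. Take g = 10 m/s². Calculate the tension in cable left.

T_left ≈ 125 N

Weight W = 32 × 10 = 320 N acts straight down.
Horizontal: T_left cos 24° = T_right cos 67°  →  T_right = 2.338 T_left.
Vertical: T_left sin 24° + T_right sin 67° = 320.
Substituting the horizontal relation into the vertical equation gives 2.559 T_left = 320, so T_left = 125.1 N.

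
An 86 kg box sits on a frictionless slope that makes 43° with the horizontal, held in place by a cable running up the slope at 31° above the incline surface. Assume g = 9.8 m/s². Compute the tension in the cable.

Take axes along and perpendicular to the incline. Weight components: W sin 43° = 574.8 N down-slope, W cos 43° = 616.4 N into the surface.
Along incline: T cos 31° = W sin 43° → T = 670.6 N.
Perpendicular: N = W cos 43° − T sin 31° = 271 N.

T ≈ 671 N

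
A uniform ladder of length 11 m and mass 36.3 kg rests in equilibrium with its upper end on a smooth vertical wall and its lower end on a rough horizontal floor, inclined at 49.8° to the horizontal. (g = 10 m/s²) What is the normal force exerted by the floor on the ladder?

N_floor ≈ 363 N

ΣF_y = 0: N_floor = 36.3×10 = 363 N.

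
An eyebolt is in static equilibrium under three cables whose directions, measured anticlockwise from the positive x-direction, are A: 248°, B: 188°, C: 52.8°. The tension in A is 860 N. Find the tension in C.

T_C ≈ 1060 N

Resolve: ΣF_x = 860 cos 248° + T_B cos 188° + T_C cos 52.8° = 0.
        ΣF_y = 860 sin 248° + T_B sin 188° + T_C sin 52.8° = 0.
The known terms sum to (-322.2, -797.4) N, so -0.9903 T_B + 0.6046 T_C = 322.2 and -0.1392 T_B + 0.7965 T_C = 797.4.
Solving simultaneously: T_B = 320 N, T_C = 1057 N.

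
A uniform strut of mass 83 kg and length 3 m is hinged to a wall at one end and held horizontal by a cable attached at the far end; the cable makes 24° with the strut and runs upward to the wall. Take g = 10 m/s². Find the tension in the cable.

Take torques about the hinge: T sin 24° · 3 = 83×10×1.5 = 1245 N·m.
So T = 1245 / (0.4067 × 3) = 1020.3 N.

T ≈ 1020 N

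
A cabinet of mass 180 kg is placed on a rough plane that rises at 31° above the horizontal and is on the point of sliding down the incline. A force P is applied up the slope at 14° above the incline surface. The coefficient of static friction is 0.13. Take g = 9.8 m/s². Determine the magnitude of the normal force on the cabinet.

N ≈ 1330 N

On the verge of sliding down the incline, friction equals μN and acts up the slope.
Perpendicular: N + P sin 14° = W cos 31° = 1512 N.
Along incline: P cos 14° + μN = W sin 31° with W sin 31° = 908.5 N.
Solving the pair for P and N: P = 758.3 N, N = 1329 N (and f = μN = 172.7 N).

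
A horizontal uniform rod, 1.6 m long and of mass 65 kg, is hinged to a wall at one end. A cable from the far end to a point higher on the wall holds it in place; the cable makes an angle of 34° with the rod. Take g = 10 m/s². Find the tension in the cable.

Take torques about the hinge: T sin 34° · 1.6 = 65×10×0.8 = 520 N·m.
So T = 520 / (0.5592 × 1.6) = 581.19 N.

T ≈ 581 N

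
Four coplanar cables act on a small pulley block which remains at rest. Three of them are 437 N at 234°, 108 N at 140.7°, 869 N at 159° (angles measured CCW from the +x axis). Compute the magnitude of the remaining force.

F ≈ 1150 N

Sum the known components: ΣF_x = -1152 N, ΣF_y = 26.29 N.
For equilibrium the remaining force must supply (−ΣF_x, −ΣF_y) = (1152, -26.29) N.
Magnitude = √((1152)² + (-26.29)²) = 1152 N; direction = atan2(-26.29, 1152) = 358.7°.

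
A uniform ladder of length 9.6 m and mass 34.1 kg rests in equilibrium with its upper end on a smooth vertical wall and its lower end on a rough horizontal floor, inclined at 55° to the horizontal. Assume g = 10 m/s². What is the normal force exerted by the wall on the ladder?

N_wall ≈ 119 N

Torques about the foot: N_wall · 9.6 sin 55° = 34.1×10×4.8 cos 55° → N_wall = 119.39 N.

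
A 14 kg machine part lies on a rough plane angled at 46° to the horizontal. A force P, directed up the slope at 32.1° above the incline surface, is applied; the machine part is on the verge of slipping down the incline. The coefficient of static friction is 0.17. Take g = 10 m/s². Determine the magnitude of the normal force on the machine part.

N ≈ 38.1 N

On the verge of sliding down the incline, friction equals μN and acts up the slope.
Perpendicular: N + P sin 32.1° = W cos 46° = 97.25 N.
Along incline: P cos 32.1° + μN = W sin 46° with W sin 46° = 100.7 N.
Solving the pair for P and N: P = 111.2 N, N = 38.15 N (and f = μN = 6.485 N).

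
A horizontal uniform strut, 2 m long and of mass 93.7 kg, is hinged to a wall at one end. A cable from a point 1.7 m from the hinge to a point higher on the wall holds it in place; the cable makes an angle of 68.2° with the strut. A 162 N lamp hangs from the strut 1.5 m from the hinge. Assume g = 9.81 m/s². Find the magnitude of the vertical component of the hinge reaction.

Take torques about the hinge: T sin 68.2° · 1.7 = 93.7×9.81×1 + 162×1.5 = 1162.2 N·m.
So T = 1162.2 / (0.9285 × 1.7) = 736.3 N.
ΣF_y = 0: H_y = (93.7×9.81 + 162) − T sin 68.2° = 1081.2 − 683.65 = 397.55 N.

|H_y| ≈ 398 N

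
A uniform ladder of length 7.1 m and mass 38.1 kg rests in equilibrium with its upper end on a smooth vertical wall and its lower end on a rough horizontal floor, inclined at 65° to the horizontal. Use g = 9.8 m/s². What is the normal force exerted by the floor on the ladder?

ΣF_y = 0: N_floor = 38.1×9.8 = 373.38 N.

N_floor ≈ 373 N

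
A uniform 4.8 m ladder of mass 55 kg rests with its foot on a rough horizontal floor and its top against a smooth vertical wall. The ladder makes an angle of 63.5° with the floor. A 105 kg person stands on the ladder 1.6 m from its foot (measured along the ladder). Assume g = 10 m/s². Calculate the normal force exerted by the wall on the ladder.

Torques about the foot: N_wall · 4.8 sin 63.5° = 55×10×2.4 cos 63.5° + 105×10×1.6 cos 63.5° → N_wall = 311.61 N.

N_wall ≈ 312 N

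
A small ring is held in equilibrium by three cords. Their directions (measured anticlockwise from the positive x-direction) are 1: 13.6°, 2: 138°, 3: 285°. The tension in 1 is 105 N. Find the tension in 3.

Resolve: ΣF_x = 105 cos 13.6° + T_2 cos 138° + T_3 cos 285° = 0.
        ΣF_y = 105 sin 13.6° + T_2 sin 138° + T_3 sin 285° = 0.
The known terms sum to (102.1, 24.69) N, so -0.7431 T_2 + 0.2588 T_3 = -102.1 and 0.6691 T_2 − 0.9659 T_3 = -24.69.
Solving simultaneously: T_2 = 192.7 N, T_3 = 159.1 N.

T_3 ≈ 159 N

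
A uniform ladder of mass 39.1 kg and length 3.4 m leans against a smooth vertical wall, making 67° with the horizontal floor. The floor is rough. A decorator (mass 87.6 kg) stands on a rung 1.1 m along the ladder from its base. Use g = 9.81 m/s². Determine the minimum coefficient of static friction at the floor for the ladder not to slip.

ΣF_y = 0: N_floor = 39.1×9.81 + 87.6×9.81 = 1242.9 N.
Torques about the foot: N_wall · 3.4 sin 67° = 39.1×9.81×1.7 cos 67° + 87.6×9.81×1.1 cos 67° → N_wall = 199.42 N.
ΣF_x = 0: f_floor = N_wall = 199.42 N.
μ_min = f_floor / N_floor = 199.42 / 1242.9 = 0.1604.

μ_min ≈ 0.160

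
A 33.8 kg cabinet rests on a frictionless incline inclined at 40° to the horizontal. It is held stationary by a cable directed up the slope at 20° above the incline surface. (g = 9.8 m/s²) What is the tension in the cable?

Take axes along and perpendicular to the incline. Weight components: W sin 40° = 212.9 N down-slope, W cos 40° = 253.7 N into the surface.
Along incline: T cos 20° = W sin 40° → T = 226.6 N.
Perpendicular: N = W cos 40° − T sin 20° = 176.2 N.

T ≈ 227 N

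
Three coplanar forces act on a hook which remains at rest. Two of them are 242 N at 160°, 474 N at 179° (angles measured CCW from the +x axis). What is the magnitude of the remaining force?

Sum the known components: ΣF_x = -701.3 N, ΣF_y = 91.04 N.
For equilibrium the remaining force must supply (−ΣF_x, −ΣF_y) = (701.3, -91.04) N.
Magnitude = √((701.3)² + (-91.04)²) = 707.2 N; direction = atan2(-91.04, 701.3) = 352.6°.

F ≈ 707 N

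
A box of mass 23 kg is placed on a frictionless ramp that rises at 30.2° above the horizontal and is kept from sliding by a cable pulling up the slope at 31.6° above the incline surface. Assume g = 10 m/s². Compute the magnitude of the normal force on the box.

N ≈ 128 N

Take axes along and perpendicular to the incline. Weight components: W sin 30.2° = 115.7 N down-slope, W cos 30.2° = 198.8 N into the surface.
Along incline: T cos 31.6° = W sin 30.2° → T = 135.8 N.
Perpendicular: N = W cos 30.2° − T sin 31.6° = 127.6 N.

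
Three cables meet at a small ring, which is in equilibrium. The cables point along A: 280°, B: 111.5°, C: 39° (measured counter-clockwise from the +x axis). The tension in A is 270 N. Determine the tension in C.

T_C ≈ 56.4 N

Resolve: ΣF_x = 270 cos 280° + T_B cos 111.5° + T_C cos 39° = 0.
        ΣF_y = 270 sin 280° + T_B sin 111.5° + T_C sin 39° = 0.
The known terms sum to (46.89, -265.9) N, so -0.3665 T_B + 0.7771 T_C = -46.89 and 0.9304 T_B + 0.6293 T_C = 265.9.
Solving simultaneously: T_B = 247.6 N, T_C = 56.44 N.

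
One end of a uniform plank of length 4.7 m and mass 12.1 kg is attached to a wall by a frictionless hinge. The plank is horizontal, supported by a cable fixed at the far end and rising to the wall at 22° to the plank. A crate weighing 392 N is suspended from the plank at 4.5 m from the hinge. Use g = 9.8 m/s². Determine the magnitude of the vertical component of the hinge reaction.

|H_y| ≈ 76 N

Take torques about the hinge: T sin 22° · 4.7 = 12.1×9.8×2.35 + 392×4.5 = 2042.7 N·m.
So T = 2042.7 / (0.3746 × 4.7) = 1160.2 N.
ΣF_y = 0: H_y = (12.1×9.8 + 392) − T sin 22° = 510.58 − 434.61 = 75.971 N.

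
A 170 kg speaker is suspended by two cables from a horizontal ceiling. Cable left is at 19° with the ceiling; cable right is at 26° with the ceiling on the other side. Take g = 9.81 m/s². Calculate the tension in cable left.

T_left ≈ 2120 N

Weight W = 170 × 9.81 = 1668 N acts straight down.
Horizontal: T_left cos 19° = T_right cos 26°  →  T_right = 1.052 T_left.
Vertical: T_left sin 19° + T_right sin 26° = 1668.
Substituting the horizontal relation into the vertical equation gives 0.7867 T_left = 1668, so T_left = 2120 N.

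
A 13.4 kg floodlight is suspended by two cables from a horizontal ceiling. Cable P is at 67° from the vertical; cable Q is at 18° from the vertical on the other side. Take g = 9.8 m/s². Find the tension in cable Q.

T_Q ≈ 121 N

Angles from the horizontal: cable P is 90° − 67° = 23°, cable Q is 90° − 18° = 72°.
Weight W = 13.4 × 9.8 = 131.3 N acts straight down.
Horizontal: T_P cos 23° = T_Q cos 72°  →  T_P = 0.3357 T_Q.
Vertical: T_P sin 23° + T_Q sin 72° = 131.3.
Substituting the horizontal relation into the vertical equation gives 1.082 T_Q = 131.3, so T_Q = 121.3 N.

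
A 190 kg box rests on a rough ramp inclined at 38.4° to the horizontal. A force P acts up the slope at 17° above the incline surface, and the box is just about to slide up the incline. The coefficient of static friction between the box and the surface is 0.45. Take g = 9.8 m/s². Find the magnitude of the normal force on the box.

N ≈ 972 N

On the verge of sliding up the incline, friction equals μN and acts down the slope.
Perpendicular: N + P sin 17° = W cos 38.4° = 1459 N.
Along incline: P cos 17° = W sin 38.4° + μN  with W sin 38.4° = 1157 N.
Solving the pair for P and N: P = 1667 N, N = 971.9 N (and f = μN = 437.4 N).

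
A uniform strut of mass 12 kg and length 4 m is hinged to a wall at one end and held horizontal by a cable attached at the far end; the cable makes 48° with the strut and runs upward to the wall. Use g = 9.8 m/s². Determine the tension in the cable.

Take torques about the hinge: T sin 48° · 4 = 12×9.8×2 = 235.2 N·m.
So T = 235.2 / (0.7431 × 4) = 79.123 N.

T ≈ 79.1 N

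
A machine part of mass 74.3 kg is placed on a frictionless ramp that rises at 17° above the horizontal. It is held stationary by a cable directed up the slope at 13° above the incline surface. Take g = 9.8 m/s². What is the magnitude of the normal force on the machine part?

Take axes along and perpendicular to the incline. Weight components: W sin 17° = 212.9 N down-slope, W cos 17° = 696.3 N into the surface.
Along incline: T cos 13° = W sin 17° → T = 218.5 N.
Perpendicular: N = W cos 17° − T sin 13° = 647.2 N.

N ≈ 647 N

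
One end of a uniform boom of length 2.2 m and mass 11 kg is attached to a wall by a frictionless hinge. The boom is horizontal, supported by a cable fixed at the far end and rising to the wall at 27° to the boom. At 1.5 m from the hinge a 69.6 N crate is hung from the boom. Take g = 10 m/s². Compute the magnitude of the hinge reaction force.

|H| ≈ 215 N

Take torques about the hinge: T sin 27° · 2.2 = 11×10×1.1 + 69.6×1.5 = 225.4 N·m.
So T = 225.4 / (0.4540 × 2.2) = 225.68 N.
ΣF_x = 0: H_x = T cos 27° = 201.08 N.
ΣF_y = 0: H_y = (11×10 + 69.6) − T sin 27° = 179.6 − 102.45 = 77.145 N.
|H| = √(H_x² + H_y²) = √((201.08)² + (77.145)²) = 215.37 N.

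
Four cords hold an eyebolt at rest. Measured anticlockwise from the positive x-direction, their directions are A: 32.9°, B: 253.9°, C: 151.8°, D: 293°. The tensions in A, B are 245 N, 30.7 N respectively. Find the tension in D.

Resolve: ΣF_x = 245 cos 32.9° + 30.7 cos 253.9° + T_C cos 151.8° + T_D cos 293° = 0.
        ΣF_y = 245 sin 32.9° + 30.7 sin 253.9° + T_C sin 151.8° + T_D sin 293° = 0.
The known terms sum to (197.2, 103.6) N, so -0.8813 T_C + 0.3907 T_D = -197.2 and 0.4726 T_C − 0.9205 T_D = -103.6.
Solving simultaneously: T_C = 354.3 N, T_D = 294.4 N.

T_D ≈ 294 N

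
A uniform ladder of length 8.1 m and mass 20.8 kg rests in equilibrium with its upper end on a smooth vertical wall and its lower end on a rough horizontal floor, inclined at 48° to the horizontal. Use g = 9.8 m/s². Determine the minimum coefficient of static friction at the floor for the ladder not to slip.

ΣF_y = 0: N_floor = 20.8×9.8 = 203.84 N.
Torques about the foot: N_wall · 8.1 sin 48° = 20.8×9.8×4.05 cos 48° → N_wall = 91.769 N.
ΣF_x = 0: f_floor = N_wall = 91.769 N.
μ_min = f_floor / N_floor = 91.769 / 203.84 = 0.4502.

μ_min ≈ 0.450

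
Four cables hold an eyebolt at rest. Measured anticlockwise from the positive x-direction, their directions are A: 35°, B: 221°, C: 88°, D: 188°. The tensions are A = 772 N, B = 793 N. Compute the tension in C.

Resolve: ΣF_x = 772 cos 35° + 793 cos 221° + T_C cos 88° + T_D cos 188° = 0.
        ΣF_y = 772 sin 35° + 793 sin 221° + T_C sin 88° + T_D sin 188° = 0.
The known terms sum to (33.9, -77.45) N, so 0.0349 T_C − 0.9903 T_D = -33.9 and 0.9994 T_C − 0.1392 T_D = 77.45.
Solving simultaneously: T_C = 82.67 N, T_D = 37.15 N.

T_C ≈ 82.7 N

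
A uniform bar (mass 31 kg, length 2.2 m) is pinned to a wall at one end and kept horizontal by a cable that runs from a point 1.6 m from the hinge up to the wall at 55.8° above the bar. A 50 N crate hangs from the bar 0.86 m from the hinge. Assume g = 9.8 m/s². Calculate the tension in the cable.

Take torques about the hinge: T sin 55.8° · 1.6 = 31×9.8×1.1 + 50×0.86 = 377.18 N·m.
So T = 377.18 / (0.8271 × 1.6) = 285.02 N.

T ≈ 285 N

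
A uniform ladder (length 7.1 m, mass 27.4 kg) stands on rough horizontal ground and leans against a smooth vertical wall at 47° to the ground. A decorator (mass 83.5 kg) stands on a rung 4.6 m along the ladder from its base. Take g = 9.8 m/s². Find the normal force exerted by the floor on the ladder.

ΣF_y = 0: N_floor = 27.4×9.8 + 83.5×9.8 = 1086.8 N.

N_floor ≈ 1090 N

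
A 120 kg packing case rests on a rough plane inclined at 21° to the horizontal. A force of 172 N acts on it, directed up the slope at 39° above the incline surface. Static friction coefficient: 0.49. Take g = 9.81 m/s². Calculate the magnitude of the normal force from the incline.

Axes along / perpendicular to the incline. W sin 21° = 421.9 N down-slope; W cos 21° = 1099 N into the surface.
Perpendicular: N = W cos 21° − P sin 39° = 1099 − 108.2 = 990.8 N.
Along incline: P cos 39° + f = W sin 21° (friction acts up-slope) → f = 421.9 − 133.7 = 288.2 N.
|f| = 288.2 N ≤ μN = 485.5 N, so the packing case is indeed static.

N ≈ 991 N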